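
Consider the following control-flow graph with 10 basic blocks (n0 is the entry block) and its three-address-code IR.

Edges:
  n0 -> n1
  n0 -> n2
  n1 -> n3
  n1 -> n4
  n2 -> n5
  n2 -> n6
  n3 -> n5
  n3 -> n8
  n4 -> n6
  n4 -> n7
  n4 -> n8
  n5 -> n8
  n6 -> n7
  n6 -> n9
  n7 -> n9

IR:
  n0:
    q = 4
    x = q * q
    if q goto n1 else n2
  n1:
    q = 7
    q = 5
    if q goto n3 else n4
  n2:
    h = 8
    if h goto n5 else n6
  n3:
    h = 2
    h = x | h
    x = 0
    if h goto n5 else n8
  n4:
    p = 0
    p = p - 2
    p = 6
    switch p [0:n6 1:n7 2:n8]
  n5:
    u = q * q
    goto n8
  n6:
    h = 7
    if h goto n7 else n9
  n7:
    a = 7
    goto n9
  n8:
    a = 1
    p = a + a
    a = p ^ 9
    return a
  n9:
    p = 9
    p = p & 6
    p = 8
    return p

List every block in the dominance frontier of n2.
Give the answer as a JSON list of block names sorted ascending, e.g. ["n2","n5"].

idom tree: n1←n0 n2←n0 n3←n1 n4←n1 n5←n0 n6←n0 n7←n0 n8←n0 n9←n0
Join-block Dom:
  n5: preds {n2,n3}: {n0,n2} ∩ {n0,n1,n3} = {n0}; idom=n0
  n6: preds {n2,n4}: {n0,n2} ∩ {n0,n1,n4} = {n0}; idom=n0
  n7: preds {n4,n6}: {n0,n1,n4} ∩ {n0,n6} = {n0}; idom=n0
  n8: preds {n3,n4,n5}: {n0,n1,n3} ∩ {n0,n1,n4} ∩ {n0,n5} = {n0}; idom=n0
  n9: preds {n6,n7}: {n0,n6} ∩ {n0,n7} = {n0}; idom=n0

Frontier:
  n5←n2: walk n2 to n0
  n5←n3: walk n3→n1 to n0
  n6←n2: walk n2 to n0
  n6←n4: walk n4→n1 to n0
  n7←n4: walk n4→n1 to n0
  n7←n6: walk n6 to n0
  n8←n3: walk n3→n1 to n0
  n8←n4: walk n4→n1 to n0
  n8←n5: walk n5 to n0
  n9←n6: walk n6 to n0
  n9←n7: walk n7 to n0
  n0 → ∅
  n1 → {n5,n6,n7,n8}
  n2 → {n5,n6}
  n3 → {n5,n8}
  n4 → {n6,n7,n8}
  n5 → {n8}
  n6 → {n7,n9}
  n7 → {n9}
  n8 → ∅
  n9 → ∅

DF(n2) = ["n5", "n6"]

Answer: ["n5", "n6"]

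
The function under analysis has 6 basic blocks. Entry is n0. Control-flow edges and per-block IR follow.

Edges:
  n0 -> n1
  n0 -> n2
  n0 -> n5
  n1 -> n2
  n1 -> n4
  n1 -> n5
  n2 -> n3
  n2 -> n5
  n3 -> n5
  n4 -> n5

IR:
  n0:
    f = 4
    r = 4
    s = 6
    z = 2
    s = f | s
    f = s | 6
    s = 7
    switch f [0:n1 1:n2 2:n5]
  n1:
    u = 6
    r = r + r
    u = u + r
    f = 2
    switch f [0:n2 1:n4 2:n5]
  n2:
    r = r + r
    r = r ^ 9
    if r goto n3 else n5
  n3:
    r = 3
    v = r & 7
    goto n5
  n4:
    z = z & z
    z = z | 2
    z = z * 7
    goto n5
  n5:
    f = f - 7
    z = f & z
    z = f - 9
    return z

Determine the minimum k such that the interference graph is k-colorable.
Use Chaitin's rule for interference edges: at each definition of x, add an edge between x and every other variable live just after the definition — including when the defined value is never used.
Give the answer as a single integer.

Answer: 4

Analysis:
Block summaries:
  n0: def={f,r,s,z} ue=∅
  n1: def={f,r,u} ue={r}
  n2: def={r} ue={r}
  n3: def={r,v} ue=∅
  n4: def={z} ue={z}
  n5: def={f,z} ue={f,z}

Backward fixpoint:
  live n0: ∅→{f,r,z}
  live n1: {r,z}→{f,r,z}
  live n2: {f,r,z}→{f,z}
  live n3: {f,z}→{f,z}
  live n4: {f,z}→{f,z}
  live n5: {f,z}→∅

Interfere edges:
  f↔{r,s,v,z}
  r↔{f,s,u,z}
  s↔{f,r,z}
  u↔{r,z}
  v↔{f,z}
  z↔{f,r,s,u,v}

Colouring:
  lower bound: {f,r,s,z} mutually conflict ⇒ χ ≥ 4
  4-colouring: c0={z}  c1={f,u}  c2={r,v}  c3={s}
  χ = 4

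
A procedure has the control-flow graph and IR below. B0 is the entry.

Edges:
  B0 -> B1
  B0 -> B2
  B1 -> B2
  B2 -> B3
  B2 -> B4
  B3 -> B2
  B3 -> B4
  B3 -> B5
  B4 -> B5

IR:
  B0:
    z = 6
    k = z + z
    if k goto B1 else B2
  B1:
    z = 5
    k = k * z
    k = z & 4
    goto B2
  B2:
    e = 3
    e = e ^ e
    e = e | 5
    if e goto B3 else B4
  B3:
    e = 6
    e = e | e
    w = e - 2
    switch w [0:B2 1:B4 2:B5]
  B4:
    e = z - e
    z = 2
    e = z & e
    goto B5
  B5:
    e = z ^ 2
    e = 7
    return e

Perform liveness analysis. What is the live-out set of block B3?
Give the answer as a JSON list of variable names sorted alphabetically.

Answer: ["e", "z"]

Working:
Block summaries:
  B0: {k,z} / ∅
  B1: {k,z} / {k}
  B2: {e} / ∅
  B3: {e,w} / ∅
  B4: {e,z} / {e,z}
  B5: {e} / {z}

Liveness:
  live B0: ∅→{k,z}
  live B1: {k}→{z}
  live B2: {z}→{e,z}
  live B3: {z}→{e,z}
  live B4: {e,z}→{z}
  live B5: {z}→∅

live-out(B3) = ["e", "z"]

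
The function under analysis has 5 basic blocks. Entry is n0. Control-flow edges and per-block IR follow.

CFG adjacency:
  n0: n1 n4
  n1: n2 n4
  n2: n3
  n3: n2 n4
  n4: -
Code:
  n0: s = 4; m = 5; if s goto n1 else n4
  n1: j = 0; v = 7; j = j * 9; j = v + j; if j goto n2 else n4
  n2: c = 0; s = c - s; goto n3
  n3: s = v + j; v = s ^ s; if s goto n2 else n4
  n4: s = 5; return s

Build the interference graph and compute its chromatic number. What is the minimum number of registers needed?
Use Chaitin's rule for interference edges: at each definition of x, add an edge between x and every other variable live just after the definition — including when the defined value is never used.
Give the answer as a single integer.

Answer: 4

Analysis:
Block summaries:
  n0: def={m,s} ue=∅
  n1: def={j,v} ue=∅
  n2: def={c,s} ue={s}
  n3: def={s,v} ue={j,v}
  n4: def={s} ue=∅

Backward fixpoint:
  n0: in=∅ out={s}
  n1: in={s} out={j,s,v}
  n2: in={j,s,v} out={j,v}
  n3: in={j,v} out={j,s,v}
  n4: in=∅ out=∅

Conflict graph:
  c↔{j,s,v}
  j↔{c,s,v}
  m↔{s}
  s↔{c,j,m,v}
  v↔{c,j,s}

Colouring:
  lower bound: {c,j,s,v} mutually conflict ⇒ χ ≥ 4
  4-colouring: c0={s}  c1={c,m}  c2={j}  c3={v}
  χ = 4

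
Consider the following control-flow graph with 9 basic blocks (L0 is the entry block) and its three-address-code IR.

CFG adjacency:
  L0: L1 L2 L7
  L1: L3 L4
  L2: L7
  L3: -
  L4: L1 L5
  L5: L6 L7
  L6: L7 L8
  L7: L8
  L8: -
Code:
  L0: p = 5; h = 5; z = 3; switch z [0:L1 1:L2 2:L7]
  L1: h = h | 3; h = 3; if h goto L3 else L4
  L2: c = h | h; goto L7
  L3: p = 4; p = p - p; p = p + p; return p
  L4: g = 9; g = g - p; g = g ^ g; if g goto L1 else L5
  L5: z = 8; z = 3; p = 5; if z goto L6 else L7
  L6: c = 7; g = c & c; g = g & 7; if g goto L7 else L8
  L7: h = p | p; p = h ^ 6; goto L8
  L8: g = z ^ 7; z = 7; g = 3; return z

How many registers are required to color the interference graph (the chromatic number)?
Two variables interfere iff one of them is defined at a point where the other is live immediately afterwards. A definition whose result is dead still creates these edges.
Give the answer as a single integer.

Per-block:
  L0 def {h,p,z} use ∅
  L1 def {h} use {h}
  L2 def {c} use {h}
  L3 def {p} use ∅
  L4 def {g} use {p}
  L5 def {p,z} use ∅
  L6 def {c,g} use ∅
  L7 def {h,p} use {p}
  L8 def {g,z} use {z}

Live sets:
  L0: in=∅ out={h,p,z}
  L1: in={h,p} out={h,p}
  L2: in={h,p,z} out={p,z}
  L3: in=∅ out=∅
  L4: in={h,p} out={h,p}
  L5: in=∅ out={p,z}
  L6: in={p,z} out={p,z}
  L7: in={p,z} out={z}
  L8: in={z} out=∅

Interference:
  c↔{p,z}
  g↔{h,p,z}
  h↔{g,p,z}
  p↔{c,g,h,z}
  z↔{c,g,h,p}

Chromatic number:
  {g,h,p,z} pairwise interfere (4-clique) ⇒ χ ≥ 4
  4-colouring: R0={p}  R1={z}  R2={c,g}  R3={h}
  χ = 4

Answer: 4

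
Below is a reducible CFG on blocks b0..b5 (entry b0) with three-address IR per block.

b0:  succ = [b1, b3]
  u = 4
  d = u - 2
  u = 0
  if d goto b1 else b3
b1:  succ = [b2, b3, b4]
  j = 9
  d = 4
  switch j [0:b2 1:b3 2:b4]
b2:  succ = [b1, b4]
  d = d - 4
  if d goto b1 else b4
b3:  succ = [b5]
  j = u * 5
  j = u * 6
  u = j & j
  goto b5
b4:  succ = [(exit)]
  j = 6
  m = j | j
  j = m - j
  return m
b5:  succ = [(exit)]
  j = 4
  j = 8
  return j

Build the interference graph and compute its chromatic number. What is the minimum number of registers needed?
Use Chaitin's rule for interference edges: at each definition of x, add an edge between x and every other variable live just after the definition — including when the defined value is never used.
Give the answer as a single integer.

Answer: 3

Analysis:
Block summaries:
  b0: def={d,u} ue=∅
  b1: def={d,j} ue=∅
  b2: def={d} ue={d}
  b3: def={j,u} ue={u}
  b4: def={j,m} ue=∅
  b5: def={j} ue=∅

Live sets:
  live b0: ∅→{u}
  live b1: {u}→{d,u}
  live b2: {d,u}→{u}
  live b3: {u}→∅
  live b4: ∅→∅
  live b5: ∅→∅

Interfere edges:
  d: {j,u}
  j: {d,m,u}
  m: {j}
  u: {d,j}

Registers:
  clique {d,j,u} ⇒ need ≥ 3
  3-colouring: c0={j}  c1={d,m}  c2={u}
  χ = 3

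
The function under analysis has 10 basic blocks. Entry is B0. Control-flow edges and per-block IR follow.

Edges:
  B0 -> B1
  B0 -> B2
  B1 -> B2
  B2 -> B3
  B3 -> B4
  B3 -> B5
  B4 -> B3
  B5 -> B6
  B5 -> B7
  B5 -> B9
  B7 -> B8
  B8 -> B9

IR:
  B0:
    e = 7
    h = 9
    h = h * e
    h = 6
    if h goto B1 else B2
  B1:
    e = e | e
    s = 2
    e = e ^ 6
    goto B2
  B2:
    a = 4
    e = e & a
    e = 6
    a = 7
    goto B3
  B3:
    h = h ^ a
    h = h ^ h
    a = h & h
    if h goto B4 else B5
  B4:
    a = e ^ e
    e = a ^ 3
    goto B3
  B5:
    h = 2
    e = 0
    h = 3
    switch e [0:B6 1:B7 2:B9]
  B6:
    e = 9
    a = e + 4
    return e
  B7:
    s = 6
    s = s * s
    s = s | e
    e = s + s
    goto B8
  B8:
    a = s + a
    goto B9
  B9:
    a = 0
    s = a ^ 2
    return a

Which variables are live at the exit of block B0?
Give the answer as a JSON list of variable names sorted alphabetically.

Per-block:
  B0: {e,h} / ∅
  B1: {e,s} / {e}
  B2: {a,e} / {e}
  B3: {a,h} / {a,h}
  B4: {a,e} / {e}
  B5: {e,h} / ∅
  B6: {a,e} / ∅
  B7: {e,s} / {e}
  B8: {a} / {a,s}
  B9: {a,s} / ∅

Liveness:
  B0: in=∅ out={e,h}
  B1: in={e,h} out={e,h}
  B2: in={e,h} out={a,e,h}
  B3: in={a,e,h} out={a,e,h}
  B4: in={e,h} out={a,e,h}
  B5: in={a} out={a,e}
  B6: in=∅ out=∅
  B7: in={a,e} out={a,s}
  B8: in={a,s} out=∅
  B9: in=∅ out=∅

live-out(B0) = ["e", "h"]

Answer: ["e", "h"]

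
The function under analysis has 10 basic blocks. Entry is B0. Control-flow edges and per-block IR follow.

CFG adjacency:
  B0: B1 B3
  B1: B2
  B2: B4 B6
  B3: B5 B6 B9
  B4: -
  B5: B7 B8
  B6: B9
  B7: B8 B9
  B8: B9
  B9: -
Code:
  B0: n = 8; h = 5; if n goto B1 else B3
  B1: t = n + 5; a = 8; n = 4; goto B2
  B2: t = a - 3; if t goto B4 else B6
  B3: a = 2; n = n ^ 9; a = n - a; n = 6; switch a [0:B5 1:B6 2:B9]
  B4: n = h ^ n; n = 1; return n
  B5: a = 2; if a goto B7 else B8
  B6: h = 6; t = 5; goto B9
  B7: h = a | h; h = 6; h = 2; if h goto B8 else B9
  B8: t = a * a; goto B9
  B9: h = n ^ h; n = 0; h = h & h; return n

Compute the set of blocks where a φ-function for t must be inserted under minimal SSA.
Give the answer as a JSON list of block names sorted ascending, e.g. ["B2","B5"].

Answer: ["B6", "B9"]

Derivation:
idom tree: B1←B0 B2←B1 B3←B0 B4←B2 B5←B3 B6←B0 B7←B5 B8←B5 B9←B0
Join-block Dom:
  B6: preds {B2,B3}: {B0,B1,B2} ∩ {B0,B3} = {B0}; idom=B0
  B8: preds {B5,B7}: {B0,B3,B5} ∩ {B0,B3,B5,B7} = {B0,B3,B5}; idom=B5
  B9: preds {B3,B6,B7,B8}: {B0,B3} ∩ {B0,B6} ∩ {B0,B3,B5,B7} ∩ {B0,B3,B5,B8} = {B0}; idom=B0

DF walk-up:
  join B6 pred B2: B2→B1 stop@B0
  join B6 pred B3: B3 stop@B0
  join B8 pred B5: · stop@B5
  join B8 pred B7: B7 stop@B5
  join B9 pred B3: B3 stop@B0
  join B9 pred B6: B6 stop@B0
  join B9 pred B7: B7→B5→B3 stop@B0
  join B9 pred B8: B8→B5→B3 stop@B0
  B0 → ∅
  B1 → {B6}
  B2 → {B6}
  B3 → {B6,B9}
  B4 → ∅
  B5 → {B9}
  B6 → {B9}
  B7 → {B8,B9}
  B8 → {B9}
  B9 → ∅

φ for t: defs {B1,B2,B6,B8}
  DF⁺ = {B6,B9}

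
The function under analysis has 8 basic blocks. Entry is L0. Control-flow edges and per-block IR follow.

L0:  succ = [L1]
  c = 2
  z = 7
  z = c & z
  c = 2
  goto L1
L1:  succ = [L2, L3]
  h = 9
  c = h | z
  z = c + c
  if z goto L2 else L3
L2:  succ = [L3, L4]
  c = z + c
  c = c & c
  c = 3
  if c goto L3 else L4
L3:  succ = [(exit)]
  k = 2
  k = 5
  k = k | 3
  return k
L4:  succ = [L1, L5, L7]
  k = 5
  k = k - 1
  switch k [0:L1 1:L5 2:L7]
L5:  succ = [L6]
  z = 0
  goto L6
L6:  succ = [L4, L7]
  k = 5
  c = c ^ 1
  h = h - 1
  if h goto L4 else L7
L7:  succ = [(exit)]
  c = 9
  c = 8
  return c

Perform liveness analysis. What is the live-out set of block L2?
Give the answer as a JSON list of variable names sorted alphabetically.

def/use:
  L0 def {c,z} use ∅
  L1 def {c,h,z} use {z}
  L2 def {c} use {c,z}
  L3 def {k} use ∅
  L4 def {k} use ∅
  L5 def {z} use ∅
  L6 def {c,h,k} use {c,h}
  L7 def {c} use ∅

Backward fixpoint:
  L0: in=∅ out={z}
  L1: in={z} out={c,h,z}
  L2: in={c,h,z} out={c,h,z}
  L3: in=∅ out=∅
  L4: in={c,h,z} out={c,h,z}
  L5: in={c,h} out={c,h,z}
  L6: in={c,h,z} out={c,h,z}
  L7: in=∅ out=∅

live-out(L2) = ["c", "h", "z"]

Answer: ["c", "h", "z"]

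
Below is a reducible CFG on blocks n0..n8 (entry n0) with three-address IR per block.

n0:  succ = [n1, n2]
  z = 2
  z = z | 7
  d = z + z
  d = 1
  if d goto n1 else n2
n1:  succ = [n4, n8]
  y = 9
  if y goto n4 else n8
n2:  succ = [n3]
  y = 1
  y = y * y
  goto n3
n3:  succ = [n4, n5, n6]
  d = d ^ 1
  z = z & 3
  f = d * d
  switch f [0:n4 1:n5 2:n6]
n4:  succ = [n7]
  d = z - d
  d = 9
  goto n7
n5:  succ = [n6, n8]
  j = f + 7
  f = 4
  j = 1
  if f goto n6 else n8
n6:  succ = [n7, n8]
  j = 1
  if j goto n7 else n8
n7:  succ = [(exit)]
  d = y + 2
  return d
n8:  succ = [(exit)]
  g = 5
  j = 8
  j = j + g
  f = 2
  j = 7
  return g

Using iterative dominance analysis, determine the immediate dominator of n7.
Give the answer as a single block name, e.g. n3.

idom tree: n1←n0 n2←n0 n3←n2 n4←n0 n5←n3 n6←n3 n7←n0 n8←n0
Dom∩ at merges:
  n4: preds {n1,n3}: {n0,n1} ∩ {n0,n2,n3} = {n0}; idom=n0
  n6: preds {n3,n5}: {n0,n2,n3} ∩ {n0,n2,n3,n5} = {n0,n2,n3}; idom=n3
  n7: preds {n4,n6}: {n0,n4} ∩ {n0,n2,n3,n6} = {n0}; idom=n0
  n8: preds {n1,n5,n6}: {n0,n1} ∩ {n0,n2,n3,n5} ∩ {n0,n2,n3,n6} = {n0}; idom=n0

idom(n7) = n0

Answer: n0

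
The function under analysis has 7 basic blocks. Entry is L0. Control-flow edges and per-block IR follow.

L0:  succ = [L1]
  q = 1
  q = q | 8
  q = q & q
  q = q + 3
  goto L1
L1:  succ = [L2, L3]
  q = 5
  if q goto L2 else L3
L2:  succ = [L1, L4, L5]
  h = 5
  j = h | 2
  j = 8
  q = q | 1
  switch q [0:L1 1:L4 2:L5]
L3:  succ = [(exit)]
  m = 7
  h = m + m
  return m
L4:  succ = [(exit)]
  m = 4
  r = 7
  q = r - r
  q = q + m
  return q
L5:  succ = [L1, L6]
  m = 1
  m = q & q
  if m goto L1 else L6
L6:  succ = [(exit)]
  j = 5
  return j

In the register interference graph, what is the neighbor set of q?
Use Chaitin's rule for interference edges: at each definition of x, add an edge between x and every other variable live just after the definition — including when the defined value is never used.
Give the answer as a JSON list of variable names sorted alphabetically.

Block summaries:
  L0 def {q} use ∅
  L1 def {q} use ∅
  L2 def {h,j,q} use {q}
  L3 def {h,m} use ∅
  L4 def {m,q,r} use ∅
  L5 def {m} use {q}
  L6 def {j} use ∅

Live sets:
  L0: in=∅ out=∅
  L1: in=∅ out={q}
  L2: in={q} out={q}
  L3: in=∅ out=∅
  L4: in=∅ out=∅
  L5: in={q} out=∅
  L6: in=∅ out=∅

Conflict graph:
  h — {m,q}
  j — {q}
  m — {h,q,r}
  q — {h,j,m}
  r — {m}

N(q) = ["h", "j", "m"]

Answer: ["h", "j", "m"]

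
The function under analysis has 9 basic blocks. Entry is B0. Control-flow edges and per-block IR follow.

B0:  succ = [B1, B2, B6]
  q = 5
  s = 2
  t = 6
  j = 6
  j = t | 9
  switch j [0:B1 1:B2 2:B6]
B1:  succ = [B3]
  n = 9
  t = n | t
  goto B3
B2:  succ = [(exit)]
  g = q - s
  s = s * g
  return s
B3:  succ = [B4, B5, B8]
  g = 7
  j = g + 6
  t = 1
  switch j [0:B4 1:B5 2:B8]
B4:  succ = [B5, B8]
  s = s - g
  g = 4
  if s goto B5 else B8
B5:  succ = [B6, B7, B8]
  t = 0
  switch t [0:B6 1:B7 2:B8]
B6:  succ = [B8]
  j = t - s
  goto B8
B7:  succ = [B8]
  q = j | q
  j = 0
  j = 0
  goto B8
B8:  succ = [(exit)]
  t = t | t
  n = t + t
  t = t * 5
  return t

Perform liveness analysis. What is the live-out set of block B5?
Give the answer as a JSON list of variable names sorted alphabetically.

Per-block:
  B0: {j,q,s,t} / ∅
  B1: {n,t} / {t}
  B2: {g,s} / {q,s}
  B3: {g,j,t} / ∅
  B4: {g,s} / {g,s}
  B5: {t} / ∅
  B6: {j} / {s,t}
  B7: {j,q} / {j,q}
  B8: {n,t} / {t}

Backward fixpoint:
  B0 li=∅ lo={q,s,t}
  B1 li={q,s,t} lo={q,s}
  B2 li={q,s} lo=∅
  B3 li={q,s} lo={g,j,q,s,t}
  B4 li={g,j,q,s,t} lo={j,q,s,t}
  B5 li={j,q,s} lo={j,q,s,t}
  B6 li={s,t} lo={t}
  B7 li={j,q,t} lo={t}
  B8 li={t} lo=∅

live-out(B5) = ["j", "q", "s", "t"]

Answer: ["j", "q", "s", "t"]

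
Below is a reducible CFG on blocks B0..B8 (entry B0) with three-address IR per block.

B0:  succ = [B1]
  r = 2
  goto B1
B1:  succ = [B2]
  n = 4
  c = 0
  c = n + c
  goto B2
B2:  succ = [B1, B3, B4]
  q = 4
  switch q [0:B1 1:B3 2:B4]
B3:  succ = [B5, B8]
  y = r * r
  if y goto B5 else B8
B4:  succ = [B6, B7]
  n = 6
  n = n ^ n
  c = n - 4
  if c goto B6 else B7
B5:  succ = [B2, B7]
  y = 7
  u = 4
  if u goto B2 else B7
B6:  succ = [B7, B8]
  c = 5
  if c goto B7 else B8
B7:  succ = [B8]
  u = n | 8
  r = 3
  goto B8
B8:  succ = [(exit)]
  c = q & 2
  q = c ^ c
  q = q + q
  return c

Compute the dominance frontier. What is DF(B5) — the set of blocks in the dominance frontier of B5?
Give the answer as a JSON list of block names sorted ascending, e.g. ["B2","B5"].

idom tree: B1←B0 B2←B1 B3←B2 B4←B2 B5←B3 B6←B4 B7←B2 B8←B2
Dom∩ at merges:
  B1: preds {B0,B2}: {B0} ∩ {B0,B1,B2} = {B0}; idom=B0
  B2: preds {B1,B5}: {B0,B1} ∩ {B0,B1,B2,B3,B5} = {B0,B1}; idom=B1
  B7: preds {B4,B5,B6}: {B0,B1,B2,B4} ∩ {B0,B1,B2,B3,B5} ∩ {B0,B1,B2,B4,B6} = {B0,B1,B2}; idom=B2
  B8: preds {B3,B6,B7}: {B0,B1,B2,B3} ∩ {B0,B1,B2,B4,B6} ∩ {B0,B1,B2,B7} = {B0,B1,B2}; idom=B2

DF walk-up:
  join B1 pred B0: · stop@B0
  join B1 pred B2: B2→B1 stop@B0
  join B2 pred B1: · stop@B1
  join B2 pred B5: B5→B3→B2 stop@B1
  join B7 pred B4: B4 stop@B2
  join B7 pred B5: B5→B3 stop@B2
  join B7 pred B6: B6→B4 stop@B2
  join B8 pred B3: B3 stop@B2
  join B8 pred B6: B6→B4 stop@B2
  join B8 pred B7: B7 stop@B2
  DF(B0)=∅
  DF(B1)={B1}
  DF(B2)={B1,B2}
  DF(B3)={B2,B7,B8}
  DF(B4)={B7,B8}
  DF(B5)={B2,B7}
  DF(B6)={B7,B8}
  DF(B7)={B8}
  DF(B8)=∅

DF(B5) = ["B2", "B7"]

Answer: ["B2", "B7"]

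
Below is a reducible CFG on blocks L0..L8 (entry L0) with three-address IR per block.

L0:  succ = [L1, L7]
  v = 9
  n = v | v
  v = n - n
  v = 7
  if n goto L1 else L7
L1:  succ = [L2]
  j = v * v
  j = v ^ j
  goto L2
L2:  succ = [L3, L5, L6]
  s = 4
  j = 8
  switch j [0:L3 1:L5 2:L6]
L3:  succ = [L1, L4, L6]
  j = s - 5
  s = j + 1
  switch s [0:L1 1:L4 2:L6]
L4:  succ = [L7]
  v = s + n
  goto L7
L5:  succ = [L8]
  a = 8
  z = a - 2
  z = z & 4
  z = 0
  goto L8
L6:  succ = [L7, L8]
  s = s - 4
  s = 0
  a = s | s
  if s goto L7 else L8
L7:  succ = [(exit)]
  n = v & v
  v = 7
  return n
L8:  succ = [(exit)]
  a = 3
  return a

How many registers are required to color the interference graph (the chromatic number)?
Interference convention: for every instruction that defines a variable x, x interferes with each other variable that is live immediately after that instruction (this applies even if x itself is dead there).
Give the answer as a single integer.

def/use:
  L0: {n,v} / ∅
  L1: {j} / {v}
  L2: {j,s} / ∅
  L3: {j,s} / {s}
  L4: {v} / {n,s}
  L5: {a,z} / ∅
  L6: {a,s} / {s}
  L7: {n,v} / {v}
  L8: {a} / ∅

Liveness:
  live L0: ∅→{n,v}
  live L1: {n,v}→{n,v}
  live L2: {n,v}→{n,s,v}
  live L3: {n,s,v}→{n,s,v}
  live L4: {n,s}→{v}
  live L5: ∅→∅
  live L6: {s,v}→{v}
  live L7: {v}→∅
  live L8: ∅→∅

Interference:
  a: {s,v}
  j: {n,s,v}
  n: {j,s,v}
  s: {a,j,n,v}
  v: {a,j,n,s}
  z: ∅

Colouring:
  {j,n,s,v} pairwise interfere (4-clique) ⇒ χ ≥ 4
  4-colouring: R0={s,z}  R1={v}  R2={a,j}  R3={n}
  χ = 4

Answer: 4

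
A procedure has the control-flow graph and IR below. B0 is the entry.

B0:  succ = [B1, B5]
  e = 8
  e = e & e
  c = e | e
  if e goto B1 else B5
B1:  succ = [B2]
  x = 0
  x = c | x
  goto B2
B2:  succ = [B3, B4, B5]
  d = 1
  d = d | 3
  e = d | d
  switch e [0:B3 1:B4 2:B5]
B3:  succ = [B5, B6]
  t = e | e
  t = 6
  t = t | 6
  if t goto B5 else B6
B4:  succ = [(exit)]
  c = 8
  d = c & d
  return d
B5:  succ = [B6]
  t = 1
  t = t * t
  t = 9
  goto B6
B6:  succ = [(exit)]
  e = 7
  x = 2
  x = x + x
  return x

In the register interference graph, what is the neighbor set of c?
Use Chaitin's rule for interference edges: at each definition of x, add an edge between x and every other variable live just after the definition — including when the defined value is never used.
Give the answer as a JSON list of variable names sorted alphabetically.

Block summaries:
  B0: def={c,e} ue=∅
  B1: def={x} ue={c}
  B2: def={d,e} ue=∅
  B3: def={t} ue={e}
  B4: def={c,d} ue={d}
  B5: def={t} ue=∅
  B6: def={e,x} ue=∅

Backward fixpoint:
  B0: in=∅ out={c}
  B1: in={c} out=∅
  B2: in=∅ out={d,e}
  B3: in={e} out=∅
  B4: in={d} out=∅
  B5: in=∅ out=∅
  B6: in=∅ out=∅

Conflict graph:
  c: {d,e,x}
  d: {c,e}
  e: {c,d}
  t: ∅
  x: {c}

N(c) = ["d", "e", "x"]

Answer: ["d", "e", "x"]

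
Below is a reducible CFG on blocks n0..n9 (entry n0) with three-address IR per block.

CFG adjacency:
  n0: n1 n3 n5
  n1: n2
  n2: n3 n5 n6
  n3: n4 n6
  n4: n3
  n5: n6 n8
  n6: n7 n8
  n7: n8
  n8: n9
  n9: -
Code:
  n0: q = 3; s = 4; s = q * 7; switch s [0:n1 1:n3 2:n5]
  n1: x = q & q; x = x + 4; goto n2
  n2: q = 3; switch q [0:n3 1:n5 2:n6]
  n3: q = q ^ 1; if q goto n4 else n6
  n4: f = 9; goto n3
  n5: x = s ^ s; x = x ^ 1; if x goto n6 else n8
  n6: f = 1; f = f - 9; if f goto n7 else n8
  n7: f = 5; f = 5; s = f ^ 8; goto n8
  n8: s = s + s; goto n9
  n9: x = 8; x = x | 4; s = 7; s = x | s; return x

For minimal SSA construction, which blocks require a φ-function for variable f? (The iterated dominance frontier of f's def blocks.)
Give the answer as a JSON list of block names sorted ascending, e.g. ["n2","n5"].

Answer: ["n3", "n6", "n8"]

Working:
idom tree: n1←n0 n2←n1 n3←n0 n4←n3 n5←n0 n6←n0 n7←n6 n8←n0 n9←n8
Join-block Dom:
  n3: preds {n0,n2,n4}: {n0} ∩ {n0,n1,n2} ∩ {n0,n3,n4} = {n0}; idom=n0
  n5: preds {n0,n2}: {n0} ∩ {n0,n1,n2} = {n0}; idom=n0
  n6: preds {n2,n3,n5}: {n0,n1,n2} ∩ {n0,n3} ∩ {n0,n5} = {n0}; idom=n0
  n8: preds {n5,n6,n7}: {n0,n5} ∩ {n0,n6} ∩ {n0,n6,n7} = {n0}; idom=n0

DF walk-up:
  n3←n0: walk · to n0
  n3←n2: walk n2→n1 to n0
  n3←n4: walk n4→n3 to n0
  n5←n0: walk · to n0
  n5←n2: walk n2→n1 to n0
  n6←n2: walk n2→n1 to n0
  n6←n3: walk n3 to n0
  n6←n5: walk n5 to n0
  n8←n5: walk n5 to n0
  n8←n6: walk n6 to n0
  n8←n7: walk n7→n6 to n0
  n0 → ∅
  n1 → {n3,n5,n6}
  n2 → {n3,n5,n6}
  n3 → {n3,n6}
  n4 → {n3}
  n5 → {n6,n8}
  n6 → {n8}
  n7 → {n8}
  n8 → ∅
  n9 → ∅

φ for f: defs {n4,n6,n7}
  DF⁺ = {n3,n6,n8}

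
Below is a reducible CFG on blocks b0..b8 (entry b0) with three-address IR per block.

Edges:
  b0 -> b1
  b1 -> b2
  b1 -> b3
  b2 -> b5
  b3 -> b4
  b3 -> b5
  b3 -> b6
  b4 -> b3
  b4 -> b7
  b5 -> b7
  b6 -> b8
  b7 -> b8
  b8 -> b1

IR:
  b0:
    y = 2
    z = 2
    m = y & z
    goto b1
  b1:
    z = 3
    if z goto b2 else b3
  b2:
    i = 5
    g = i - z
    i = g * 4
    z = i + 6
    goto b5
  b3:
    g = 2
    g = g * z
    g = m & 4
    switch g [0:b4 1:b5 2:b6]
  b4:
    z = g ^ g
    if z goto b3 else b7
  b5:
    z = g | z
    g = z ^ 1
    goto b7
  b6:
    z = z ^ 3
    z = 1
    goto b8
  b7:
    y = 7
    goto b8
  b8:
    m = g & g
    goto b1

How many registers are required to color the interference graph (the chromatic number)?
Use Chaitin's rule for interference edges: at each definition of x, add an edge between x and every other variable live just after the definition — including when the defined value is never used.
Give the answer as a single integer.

Block summaries:
  b0: def={m,y,z} ue=∅
  b1: def={z} ue=∅
  b2: def={g,i,z} ue={z}
  b3: def={g} ue={m,z}
  b4: def={z} ue={g}
  b5: def={g,z} ue={g,z}
  b6: def={z} ue={z}
  b7: def={y} ue=∅
  b8: def={m} ue={g}

Live sets:
  b0 li=∅ lo={m}
  b1 li={m} lo={m,z}
  b2 li={z} lo={g,z}
  b3 li={m,z} lo={g,m,z}
  b4 li={g,m} lo={g,m,z}
  b5 li={g,z} lo={g}
  b6 li={g,z} lo={g}
  b7 li={g} lo={g}
  b8 li={g} lo={m}

Interference:
  g — {i,m,y,z}
  i — {g,z}
  m — {g,z}
  y — {g,z}
  z — {g,i,m,y}

Registers:
  {g,i,z} pairwise interfere (3-clique) ⇒ χ ≥ 3
  3-colouring: R0={g}  R1={z}  R2={i,m,y}
  χ = 3

Answer: 3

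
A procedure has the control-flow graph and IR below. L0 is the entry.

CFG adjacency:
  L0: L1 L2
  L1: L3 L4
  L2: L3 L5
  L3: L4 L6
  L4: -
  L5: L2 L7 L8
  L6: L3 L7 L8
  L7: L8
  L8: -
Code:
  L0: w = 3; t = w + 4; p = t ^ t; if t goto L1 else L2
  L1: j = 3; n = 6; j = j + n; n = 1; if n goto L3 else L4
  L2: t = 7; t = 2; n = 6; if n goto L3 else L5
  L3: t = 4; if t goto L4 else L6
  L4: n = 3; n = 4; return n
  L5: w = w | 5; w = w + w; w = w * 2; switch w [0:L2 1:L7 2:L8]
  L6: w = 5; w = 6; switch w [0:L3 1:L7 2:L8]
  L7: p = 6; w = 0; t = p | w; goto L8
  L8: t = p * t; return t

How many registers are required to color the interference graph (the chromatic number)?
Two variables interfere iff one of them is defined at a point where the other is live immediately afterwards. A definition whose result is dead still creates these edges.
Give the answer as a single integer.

Per-block:
  L0: {p,t,w} / ∅
  L1: {j,n} / ∅
  L2: {n,t} / ∅
  L3: {t} / ∅
  L4: {n} / ∅
  L5: {w} / {w}
  L6: {w} / ∅
  L7: {p,t,w} / ∅
  L8: {t} / {p,t}

Backward fixpoint:
  L0: in=∅ out={p,w}
  L1: in={p} out={p}
  L2: in={p,w} out={p,t,w}
  L3: in={p} out={p,t}
  L4: in=∅ out=∅
  L5: in={p,t,w} out={p,t,w}
  L6: in={p,t} out={p,t}
  L7: in=∅ out={p,t}
  L8: in={p,t} out=∅

Interfere edges:
  j — {n,p}
  n — {j,p,t,w}
  p — {j,n,t,w}
  t — {n,p,w}
  w — {n,p,t}

Registers:
  {n,p,t,w} pairwise interfere (4-clique) ⇒ χ ≥ 4
  assign j→R2 n→R0 p→R1 t→R2 w→R3 — no edge inside a register ⇒ χ ≤ 4
  χ = 4

Answer: 4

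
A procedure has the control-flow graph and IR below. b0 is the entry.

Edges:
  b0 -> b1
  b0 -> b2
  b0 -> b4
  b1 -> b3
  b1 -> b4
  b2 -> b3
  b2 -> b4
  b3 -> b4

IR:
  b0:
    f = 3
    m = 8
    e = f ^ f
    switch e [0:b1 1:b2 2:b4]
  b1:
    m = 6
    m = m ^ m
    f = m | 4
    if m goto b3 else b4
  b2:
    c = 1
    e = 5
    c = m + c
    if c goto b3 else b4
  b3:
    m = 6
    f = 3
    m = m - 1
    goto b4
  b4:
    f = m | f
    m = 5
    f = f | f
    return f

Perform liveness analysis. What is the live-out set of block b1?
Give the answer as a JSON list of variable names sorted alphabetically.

Answer: ["f", "m"]

Working:
Per-block:
  b0: {e,f,m} / ∅
  b1: {f,m} / ∅
  b2: {c,e} / {m}
  b3: {f,m} / ∅
  b4: {f,m} / {f,m}

Liveness:
  b0: in=∅ out={f,m}
  b1: in=∅ out={f,m}
  b2: in={f,m} out={f,m}
  b3: in=∅ out={f,m}
  b4: in={f,m} out=∅

live-out(b1) = ["f", "m"]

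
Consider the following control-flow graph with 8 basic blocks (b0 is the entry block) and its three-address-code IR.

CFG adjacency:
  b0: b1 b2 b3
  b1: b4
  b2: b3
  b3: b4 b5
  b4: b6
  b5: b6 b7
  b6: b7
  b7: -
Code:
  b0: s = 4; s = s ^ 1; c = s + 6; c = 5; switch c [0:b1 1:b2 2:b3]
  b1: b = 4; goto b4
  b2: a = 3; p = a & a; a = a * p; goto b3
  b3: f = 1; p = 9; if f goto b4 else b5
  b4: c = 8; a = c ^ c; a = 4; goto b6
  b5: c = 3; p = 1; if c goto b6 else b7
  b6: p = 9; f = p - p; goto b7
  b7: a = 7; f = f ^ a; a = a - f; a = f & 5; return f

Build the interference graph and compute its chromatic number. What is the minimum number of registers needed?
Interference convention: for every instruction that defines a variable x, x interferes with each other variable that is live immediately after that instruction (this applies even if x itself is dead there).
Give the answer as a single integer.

Answer: 3

Working:
Block summaries:
  b0: def={c,s} ue=∅
  b1: def={b} ue=∅
  b2: def={a,p} ue=∅
  b3: def={f,p} ue=∅
  b4: def={a,c} ue=∅
  b5: def={c,p} ue=∅
  b6: def={f,p} ue=∅
  b7: def={a,f} ue={f}

Live sets:
  b0 li=∅ lo=∅
  b1 li=∅ lo=∅
  b2 li=∅ lo=∅
  b3 li=∅ lo={f}
  b4 li=∅ lo=∅
  b5 li={f} lo={f}
  b6 li=∅ lo={f}
  b7 li={f} lo=∅

Interfere edges:
  a↔{f,p}
  b↔∅
  c↔{f,p}
  f↔{a,c,p}
  p↔{a,c,f}
  s↔∅

Chromatic number:
  {a,f,p} pairwise interfere (3-clique) ⇒ χ ≥ 3
  assign a→c2 b→c0 c→c2 f→c0 p→c1 s→c0 — no edge inside a register ⇒ χ ≤ 3
  χ = 3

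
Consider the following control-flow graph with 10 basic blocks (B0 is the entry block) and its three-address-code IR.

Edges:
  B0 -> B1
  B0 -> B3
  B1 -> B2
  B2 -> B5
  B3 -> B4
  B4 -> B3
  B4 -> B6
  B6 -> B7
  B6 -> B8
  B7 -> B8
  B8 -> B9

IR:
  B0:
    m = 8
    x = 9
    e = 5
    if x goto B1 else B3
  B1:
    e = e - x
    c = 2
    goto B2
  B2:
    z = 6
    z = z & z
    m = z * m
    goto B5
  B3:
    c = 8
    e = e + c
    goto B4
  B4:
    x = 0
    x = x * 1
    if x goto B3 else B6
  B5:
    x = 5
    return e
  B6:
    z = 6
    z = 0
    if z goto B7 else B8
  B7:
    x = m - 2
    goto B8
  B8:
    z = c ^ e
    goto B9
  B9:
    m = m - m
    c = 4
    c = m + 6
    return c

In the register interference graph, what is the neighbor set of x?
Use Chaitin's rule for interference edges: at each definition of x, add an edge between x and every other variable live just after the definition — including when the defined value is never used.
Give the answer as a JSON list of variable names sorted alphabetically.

Answer: ["c", "e", "m"]

Analysis:
Per-block:
  B0: {e,m,x} / ∅
  B1: {c,e} / {e,x}
  B2: {m,z} / {m}
  B3: {c,e} / {e}
  B4: {x} / ∅
  B5: {x} / {e}
  B6: {z} / ∅
  B7: {x} / {m}
  B8: {z} / {c,e}
  B9: {c,m} / {m}

Liveness:
  live B0: ∅→{e,m,x}
  live B1: {e,m,x}→{e,m}
  live B2: {e,m}→{e}
  live B3: {e,m}→{c,e,m}
  live B4: {c,e,m}→{c,e,m}
  live B5: {e}→∅
  live B6: {c,e,m}→{c,e,m}
  live B7: {c,e,m}→{c,e,m}
  live B8: {c,e,m}→{m}
  live B9: {m}→∅

Interfere edges:
  c↔{e,m,x,z}
  e↔{c,m,x,z}
  m↔{c,e,x,z}
  x↔{c,e,m}
  z↔{c,e,m}

N(x) = ["c", "e", "m"]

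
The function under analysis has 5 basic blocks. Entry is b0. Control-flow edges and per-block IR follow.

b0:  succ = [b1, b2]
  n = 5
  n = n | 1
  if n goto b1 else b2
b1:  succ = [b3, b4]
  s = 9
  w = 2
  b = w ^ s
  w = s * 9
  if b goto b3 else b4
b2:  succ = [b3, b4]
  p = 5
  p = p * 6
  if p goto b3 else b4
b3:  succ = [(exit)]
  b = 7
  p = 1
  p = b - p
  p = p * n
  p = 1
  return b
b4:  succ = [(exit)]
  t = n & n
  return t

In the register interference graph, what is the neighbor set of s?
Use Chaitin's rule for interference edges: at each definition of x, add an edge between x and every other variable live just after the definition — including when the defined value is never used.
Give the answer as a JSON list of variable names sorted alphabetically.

Answer: ["b", "n", "w"]

Working:
Per-block:
  b0 def {n} use ∅
  b1 def {b,s,w} use ∅
  b2 def {p} use ∅
  b3 def {b,p} use {n}
  b4 def {t} use {n}

Backward fixpoint:
  live b0: ∅→{n}
  live b1: {n}→{n}
  live b2: {n}→{n}
  live b3: {n}→∅
  live b4: {n}→∅

Interfere edges:
  b: {n,p,s,w}
  n: {b,p,s,w}
  p: {b,n}
  s: {b,n,w}
  t: ∅
  w: {b,n,s}

N(s) = ["b", "n", "w"]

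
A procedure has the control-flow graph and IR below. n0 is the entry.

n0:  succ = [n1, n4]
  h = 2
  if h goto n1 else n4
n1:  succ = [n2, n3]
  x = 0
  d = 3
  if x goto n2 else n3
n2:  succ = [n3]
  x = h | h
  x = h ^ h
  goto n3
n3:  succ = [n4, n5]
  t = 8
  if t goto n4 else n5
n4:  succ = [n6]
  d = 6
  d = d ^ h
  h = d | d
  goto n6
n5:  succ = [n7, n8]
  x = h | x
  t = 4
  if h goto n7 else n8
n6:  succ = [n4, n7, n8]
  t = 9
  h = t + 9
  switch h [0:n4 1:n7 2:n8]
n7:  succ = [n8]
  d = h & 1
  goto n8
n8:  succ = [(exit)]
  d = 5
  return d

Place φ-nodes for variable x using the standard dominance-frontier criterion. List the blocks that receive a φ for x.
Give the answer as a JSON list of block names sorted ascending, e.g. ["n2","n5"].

Answer: ["n3", "n4", "n7", "n8"]

Analysis:
idom tree: n1←n0 n2←n1 n3←n1 n4←n0 n5←n3 n6←n4 n7←n0 n8←n0
Dom∩ at merges:
  n3: preds {n1,n2}: {n0,n1} ∩ {n0,n1,n2} = {n0,n1}; idom=n1
  n4: preds {n0,n3,n6}: {n0} ∩ {n0,n1,n3} ∩ {n0,n4,n6} = {n0}; idom=n0
  n7: preds {n5,n6}: {n0,n1,n3,n5} ∩ {n0,n4,n6} = {n0}; idom=n0
  n8: preds {n5,n6,n7}: {n0,n1,n3,n5} ∩ {n0,n4,n6} ∩ {n0,n7} = {n0}; idom=n0

DF derivation:
  join n3 pred n1: · stop@n1
  join n3 pred n2: n2 stop@n1
  join n4 pred n0: · stop@n0
  join n4 pred n3: n3→n1 stop@n0
  join n4 pred n6: n6→n4 stop@n0
  join n7 pred n5: n5→n3→n1 stop@n0
  join n7 pred n6: n6→n4 stop@n0
  join n8 pred n5: n5→n3→n1 stop@n0
  join n8 pred n6: n6→n4 stop@n0
  join n8 pred n7: n7 stop@n0
  n0 → ∅
  n1 → {n4,n7,n8}
  n2 → {n3}
  n3 → {n4,n7,n8}
  n4 → {n4,n7,n8}
  n5 → {n7,n8}
  n6 → {n4,n7,n8}
  n7 → {n8}
  n8 → ∅

φ for x: defs {n1,n2,n5}
  DF⁺ = {n3,n4,n7,n8}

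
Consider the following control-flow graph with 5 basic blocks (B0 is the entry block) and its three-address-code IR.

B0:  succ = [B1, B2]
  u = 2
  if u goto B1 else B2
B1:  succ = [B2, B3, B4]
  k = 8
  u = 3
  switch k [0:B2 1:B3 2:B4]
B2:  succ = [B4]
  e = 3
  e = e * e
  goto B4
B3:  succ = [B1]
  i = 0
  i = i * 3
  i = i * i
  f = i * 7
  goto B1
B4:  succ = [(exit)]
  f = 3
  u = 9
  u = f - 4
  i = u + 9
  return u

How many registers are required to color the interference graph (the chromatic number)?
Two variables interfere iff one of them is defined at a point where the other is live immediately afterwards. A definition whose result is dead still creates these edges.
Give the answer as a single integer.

Answer: 2

Derivation:
Block summaries:
  B0 def {u} use ∅
  B1 def {k,u} use ∅
  B2 def {e} use ∅
  B3 def {f,i} use ∅
  B4 def {f,i,u} use ∅

Liveness:
  B0 li=∅ lo=∅
  B1 li=∅ lo=∅
  B2 li=∅ lo=∅
  B3 li=∅ lo=∅
  B4 li=∅ lo=∅

Interfere edges:
  e: ∅
  f: {u}
  i: {u}
  k: {u}
  u: {f,i,k}

Registers:
  clique {f,u} ⇒ need ≥ 2
  2-colouring: R0={e,u}  R1={f,i,k}
  χ = 2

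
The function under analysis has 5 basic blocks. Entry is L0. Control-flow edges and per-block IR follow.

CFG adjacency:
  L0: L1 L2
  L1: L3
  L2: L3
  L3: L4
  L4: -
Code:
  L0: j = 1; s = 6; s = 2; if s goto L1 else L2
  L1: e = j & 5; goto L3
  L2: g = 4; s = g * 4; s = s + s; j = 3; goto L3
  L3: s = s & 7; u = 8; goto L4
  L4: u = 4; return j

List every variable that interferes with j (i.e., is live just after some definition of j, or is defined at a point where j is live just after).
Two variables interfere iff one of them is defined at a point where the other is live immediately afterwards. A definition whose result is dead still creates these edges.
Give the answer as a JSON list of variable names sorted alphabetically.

Answer: ["e", "s", "u"]

Analysis:
Block summaries:
  L0: {j,s} / ∅
  L1: {e} / {j}
  L2: {g,j,s} / ∅
  L3: {s,u} / {s}
  L4: {u} / {j}

Liveness:
  L0 li=∅ lo={j,s}
  L1 li={j,s} lo={j,s}
  L2 li=∅ lo={j,s}
  L3 li={j,s} lo={j}
  L4 li={j} lo=∅

Interfere edges:
  e: {j,s}
  g: ∅
  j: {e,s,u}
  s: {e,j}
  u: {j}

N(j) = ["e", "s", "u"]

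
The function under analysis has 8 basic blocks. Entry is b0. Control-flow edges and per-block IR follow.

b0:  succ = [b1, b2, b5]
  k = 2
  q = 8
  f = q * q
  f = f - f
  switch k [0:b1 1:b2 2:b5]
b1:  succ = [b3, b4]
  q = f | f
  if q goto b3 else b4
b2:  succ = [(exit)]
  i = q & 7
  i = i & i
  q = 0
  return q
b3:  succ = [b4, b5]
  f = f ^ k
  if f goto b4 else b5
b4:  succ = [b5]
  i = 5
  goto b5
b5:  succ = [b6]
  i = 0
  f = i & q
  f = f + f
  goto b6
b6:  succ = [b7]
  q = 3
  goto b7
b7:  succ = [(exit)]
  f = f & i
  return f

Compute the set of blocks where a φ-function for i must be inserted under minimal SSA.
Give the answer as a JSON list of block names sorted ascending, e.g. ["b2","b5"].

idom tree: b1←b0 b2←b0 b3←b1 b4←b1 b5←b0 b6←b5 b7←b6
Join-block Dom:
  b4: preds {b1,b3}: {b0,b1} ∩ {b0,b1,b3} = {b0,b1}; idom=b1
  b5: preds {b0,b3,b4}: {b0} ∩ {b0,b1,b3} ∩ {b0,b1,b4} = {b0}; idom=b0

Frontier:
  b4←b1: walk · to b1
  b4←b3: walk b3 to b1
  b5←b0: walk · to b0
  b5←b3: walk b3→b1 to b0
  b5←b4: walk b4→b1 to b0
  b0: DF=∅
  b1: DF={b5}
  b2: DF=∅
  b3: DF={b4,b5}
  b4: DF={b5}
  b5: DF=∅
  b6: DF=∅
  b7: DF=∅

φ for i: defs {b2,b4,b5}
  DF⁺ = {b5}

Answer: ["b5"]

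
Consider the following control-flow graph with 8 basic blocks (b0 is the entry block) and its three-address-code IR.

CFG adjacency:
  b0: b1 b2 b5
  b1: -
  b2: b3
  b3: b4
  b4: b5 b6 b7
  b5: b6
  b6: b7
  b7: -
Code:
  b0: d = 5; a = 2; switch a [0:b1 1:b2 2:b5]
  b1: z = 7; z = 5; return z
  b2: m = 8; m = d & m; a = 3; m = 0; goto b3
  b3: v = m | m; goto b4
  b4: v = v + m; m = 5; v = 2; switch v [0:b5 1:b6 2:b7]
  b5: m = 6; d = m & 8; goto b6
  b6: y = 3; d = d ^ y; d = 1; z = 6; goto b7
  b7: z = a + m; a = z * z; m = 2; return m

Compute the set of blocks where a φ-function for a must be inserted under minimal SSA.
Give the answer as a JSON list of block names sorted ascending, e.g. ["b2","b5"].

Answer: ["b5", "b6", "b7"]

Working:
idom tree: b1←b0 b2←b0 b3←b2 b4←b3 b5←b0 b6←b0 b7←b0
Dom at joins:
  b5: preds {b0,b4}: {b0} ∩ {b0,b2,b3,b4} = {b0}; idom=b0
  b6: preds {b4,b5}: {b0,b2,b3,b4} ∩ {b0,b5} = {b0}; idom=b0
  b7: preds {b4,b6}: {b0,b2,b3,b4} ∩ {b0,b6} = {b0}; idom=b0

DF walk-up:
  join b5 pred b0: · stop@b0
  join b5 pred b4: b4→b3→b2 stop@b0
  join b6 pred b4: b4→b3→b2 stop@b0
  join b6 pred b5: b5 stop@b0
  join b7 pred b4: b4→b3→b2 stop@b0
  join b7 pred b6: b6 stop@b0
  DF(b0)=∅
  DF(b1)=∅
  DF(b2)={b5,b6,b7}
  DF(b3)={b5,b6,b7}
  DF(b4)={b5,b6,b7}
  DF(b5)={b6}
  DF(b6)={b7}
  DF(b7)=∅

φ for a: defs {b0,b2,b7}
  DF⁺ = {b5,b6,b7}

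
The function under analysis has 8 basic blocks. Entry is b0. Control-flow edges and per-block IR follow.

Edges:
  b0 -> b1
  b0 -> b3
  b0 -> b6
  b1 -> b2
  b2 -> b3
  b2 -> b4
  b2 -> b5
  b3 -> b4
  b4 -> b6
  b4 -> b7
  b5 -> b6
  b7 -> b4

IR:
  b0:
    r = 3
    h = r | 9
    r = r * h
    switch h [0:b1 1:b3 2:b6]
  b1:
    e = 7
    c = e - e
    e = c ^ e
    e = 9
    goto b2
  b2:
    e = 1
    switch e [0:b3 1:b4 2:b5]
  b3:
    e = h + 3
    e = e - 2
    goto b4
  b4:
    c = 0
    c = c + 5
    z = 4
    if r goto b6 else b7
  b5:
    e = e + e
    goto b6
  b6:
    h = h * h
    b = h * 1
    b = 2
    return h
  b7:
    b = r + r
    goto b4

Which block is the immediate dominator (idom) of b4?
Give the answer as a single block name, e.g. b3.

Answer: b0

Derivation:
idom tree: b1←b0 b2←b1 b3←b0 b4←b0 b5←b2 b6←b0 b7←b4
Dom at joins:
  b3: preds {b0,b2}: {b0} ∩ {b0,b1,b2} = {b0}; idom=b0
  b4: preds {b2,b3,b7}: {b0,b1,b2} ∩ {b0,b3} ∩ {b0,b4,b7} = {b0}; idom=b0
  b6: preds {b0,b4,b5}: {b0} ∩ {b0,b4} ∩ {b0,b1,b2,b5} = {b0}; idom=b0

idom(b4) = b0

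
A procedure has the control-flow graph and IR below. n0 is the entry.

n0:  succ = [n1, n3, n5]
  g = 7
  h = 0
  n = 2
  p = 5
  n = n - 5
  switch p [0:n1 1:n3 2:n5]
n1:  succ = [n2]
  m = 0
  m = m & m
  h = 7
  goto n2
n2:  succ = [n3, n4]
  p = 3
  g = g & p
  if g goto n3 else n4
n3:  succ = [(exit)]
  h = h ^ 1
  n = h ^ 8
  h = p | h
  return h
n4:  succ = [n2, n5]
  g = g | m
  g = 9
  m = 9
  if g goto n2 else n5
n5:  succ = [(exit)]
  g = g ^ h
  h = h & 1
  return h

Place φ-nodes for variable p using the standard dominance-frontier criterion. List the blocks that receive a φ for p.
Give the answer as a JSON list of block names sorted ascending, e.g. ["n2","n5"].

idom tree: n1←n0 n2←n1 n3←n0 n4←n2 n5←n0
Dom at joins:
  n2: preds {n1,n4}: {n0,n1} ∩ {n0,n1,n2,n4} = {n0,n1}; idom=n1
  n3: preds {n0,n2}: {n0} ∩ {n0,n1,n2} = {n0}; idom=n0
  n5: preds {n0,n4}: {n0} ∩ {n0,n1,n2,n4} = {n0}; idom=n0

Frontier:
  n2←n1: walk · to n1
  n2←n4: walk n4→n2 to n1
  n3←n0: walk · to n0
  n3←n2: walk n2→n1 to n0
  n5←n0: walk · to n0
  n5←n4: walk n4→n2→n1 to n0
  n0 → ∅
  n1 → {n3,n5}
  n2 → {n2,n3,n5}
  n3 → ∅
  n4 → {n2,n5}
  n5 → ∅

φ for p: defs {n0,n2}
  DF⁺ = {n2,n3,n5}

Answer: ["n2", "n3", "n5"]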